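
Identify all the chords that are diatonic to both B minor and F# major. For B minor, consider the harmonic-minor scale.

F#

Triads in B minor (harmonic minor): Bm (i), C#dim (ii°), Daug (III+), Em (iv), F# (V), G (VI), A#dim (vii°).
Triads in F# major: F# (I), G#m (ii), A#m (iii), B (IV), C# (V), D#m (vi), E#dim (vii°).
Shared triads with their functions: F# (V in B minor, I in F# major).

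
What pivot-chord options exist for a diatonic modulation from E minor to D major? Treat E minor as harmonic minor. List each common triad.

Em

Triads in E minor (harmonic minor): Em (i), F#dim (ii°), Gaug (III+), Am (iv), B (V), C (VI), D#dim (vii°).
Triads in D major: D (I), Em (ii), F#m (iii), G (IV), A (V), Bm (vi), C#dim (vii°).
Shared triads with their functions: Em (i in E minor, ii in D major).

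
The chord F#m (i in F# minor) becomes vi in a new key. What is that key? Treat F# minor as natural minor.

The numeral vi denotes a minor triad on scale degree 6. With F# on degree 6, the tonic of the new key is A.
Degree 6 carries a minor triad in major keys, so the destination is A major.
Check: the diatonic triads of A major are A (I), Bm (ii), C#m (iii), D (IV), E (V), F#m (vi), G#dim (vii°) — F#m is indeed vi.

A major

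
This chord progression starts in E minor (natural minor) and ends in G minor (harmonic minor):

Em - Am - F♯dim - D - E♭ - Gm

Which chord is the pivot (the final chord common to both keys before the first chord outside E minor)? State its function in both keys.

D — VII in E minor, V in G minor

Chords diatonic to E minor: Em, F♯dim, G, Am, Bm, C, D.
Reading the progression, the first chord not in that set is E♭, so the modulation leaves E minor there.
The chord immediately before E♭ is D, which is diatonic to both keys: VII in E minor and V in G minor.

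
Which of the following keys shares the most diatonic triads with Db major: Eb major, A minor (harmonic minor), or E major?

Triads of Db major: Db major (I), Eb minor (ii), F minor (iii), Gb major (IV), Ab major (V), Bb minor (vi), C diminished (vii°).
Eb major shares 2: Fm, Ab.
A minor (harmonic minor) shares 0: none.
E major shares 0: none.
The most common triads (2) are shared with Eb major.

Eb major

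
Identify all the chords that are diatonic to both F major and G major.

Triads in F major: F (I), Gm (ii), Am (iii), Bb (IV), C (V), Dm (vi), Edim (vii°).
Triads in G major: G (I), Am (ii), Bm (iii), C (IV), D (V), Em (vi), F#dim (vii°).
Shared triads with their functions: Am (iii in F major, ii in G major); C (V in F major, IV in G major).

Am, C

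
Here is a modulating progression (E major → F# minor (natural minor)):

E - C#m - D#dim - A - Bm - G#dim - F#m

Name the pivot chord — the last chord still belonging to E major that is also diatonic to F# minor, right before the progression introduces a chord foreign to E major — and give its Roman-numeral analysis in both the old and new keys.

A — IV in E major, III in F# minor

Chords diatonic to E major: E, F#m, G#m, A, B, C#m, D#dim.
Reading the progression, the first chord not in that set is Bm, so the modulation leaves E major there.
The chord immediately before Bm is A, which is diatonic to both keys: IV in E major and III in F# minor.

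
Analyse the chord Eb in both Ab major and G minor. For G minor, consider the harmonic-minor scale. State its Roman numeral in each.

The scale of Ab major is Ab Bb C Db Eb F G; Eb is degree 5, and the triad built there (Eb-G-Bb) is major, so it is V.
The scale of G minor (harmonic minor) is G A Bb C D Eb F#; Eb is degree 6, and the triad built there (Eb-G-Bb) is major, so it is VI.

V in Ab major; VI in G minor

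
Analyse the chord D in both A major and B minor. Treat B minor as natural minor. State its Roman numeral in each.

The scale of A major is A B C# D E F# G#; D is degree 4, and the triad built there (D-F#-A) is major, so it is IV.
The scale of B minor (natural minor) is B C# D E F# G A; D is degree 3, and the triad built there (D-F#-A) is major, so it is III.

IV in A major; III in B minor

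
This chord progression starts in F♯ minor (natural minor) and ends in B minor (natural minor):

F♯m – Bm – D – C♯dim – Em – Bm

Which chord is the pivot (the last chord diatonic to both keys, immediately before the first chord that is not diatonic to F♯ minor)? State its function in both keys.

Chords diatonic to F♯ minor: F♯m, G♯dim, A, Bm, C♯m, D, E.
Reading the progression, the first chord not in that set is C♯dim, so the modulation leaves F♯ minor there.
The chord immediately before C♯dim is D, which is diatonic to both keys: VI in F♯ minor and III in B minor.

D — VI in F♯ minor, III in B minor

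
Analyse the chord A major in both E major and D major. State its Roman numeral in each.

IV in E major; V in D major

The scale of E major is E F# G# A B C# D#; A is degree 4, and the triad built there (A-C#-E) is major, so it is IV.
The scale of D major is D E F# G A B C#; A is degree 5, and the triad built there (A-C#-E) is major, so it is V.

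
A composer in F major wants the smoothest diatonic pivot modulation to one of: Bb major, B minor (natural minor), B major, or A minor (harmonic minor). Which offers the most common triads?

Triads of F major: F major (I), G minor (ii), A minor (iii), Bb major (IV), C major (V), D minor (vi), E diminished (vii°).
Bb major shares 4: F, Gm, Bb, Dm.
B minor (natural minor) shares 0: none.
B major shares 0: none.
A minor (harmonic minor) shares 3: F, Am, Dm.
The most common triads (4) are shared with Bb major.

Bb major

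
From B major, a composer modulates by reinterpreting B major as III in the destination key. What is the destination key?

G# minor

The numeral III denotes a major triad on scale degree 3. With B on degree 3, the tonic of the new key is G#.
Degree 3 carries a major triad in natural-minor keys, so the destination is G# minor.
Check: the diatonic triads of G# minor (natural minor) are G#m (i), A#dim (ii°), B (III), C#m (iv), D#m (v), E (VI), F# (VII) — B major is indeed III.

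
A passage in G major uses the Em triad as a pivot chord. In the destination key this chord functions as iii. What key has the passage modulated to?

The numeral iii denotes a minor triad on scale degree 3. With E on degree 3, the tonic of the new key is C.
Degree 3 carries a minor triad in major keys, so the destination is C major.
Check: the diatonic triads of C major are C (I), Dm (ii), Em (iii), F (IV), G (V), Am (vi), Bdim (vii°) — Em is indeed iii.

C major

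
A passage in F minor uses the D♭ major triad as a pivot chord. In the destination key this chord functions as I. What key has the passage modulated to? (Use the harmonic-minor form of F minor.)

D♭ major

The numeral I denotes a major triad on scale degree 1. With D♭ on degree 1, the tonic of the new key is D♭.
Degree 1 carries a major triad in major keys, so the destination is D♭ major.
Check: the diatonic triads of D♭ major are D♭ (I), E♭m (ii), Fm (iii), G♭ (IV), A♭ (V), B♭m (vi), Cdim (vii°) — D♭ major is indeed I.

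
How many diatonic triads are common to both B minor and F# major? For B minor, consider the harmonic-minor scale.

Diatonic triads of B minor (harmonic minor): Bm (i), C#dim (ii°), Daug (III+), Em (iv), F# (V), G (VI), A#dim (vii°).
Diatonic triads of F# major: F# (I), G#m (ii), A#m (iii), B (IV), C# (V), D#m (vi), E#dim (vii°).
Matching root and quality in both lists: F#.
That gives 1 common triad.

1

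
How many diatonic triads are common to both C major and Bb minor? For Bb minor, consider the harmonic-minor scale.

1

Diatonic triads of C major: C major (I), D minor (ii), E minor (iii), F major (IV), G major (V), A minor (vi), B diminished (vii°).
Diatonic triads of Bb minor (harmonic minor): Bb minor (i), C diminished (ii°), Db augmented (III+), Eb minor (iv), F major (V), Gb major (VI), A diminished (vii°).
Matching root and quality in both lists: F major.
That gives 1 common triad.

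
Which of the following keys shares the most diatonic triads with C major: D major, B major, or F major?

F major

Triads of C major: C major (I), D minor (ii), E minor (iii), F major (IV), G major (V), A minor (vi), B diminished (vii°).
D major shares 2: Em, G.
B major shares 0: none.
F major shares 4: C, Dm, F, Am.
The most common triads (4) are shared with F major.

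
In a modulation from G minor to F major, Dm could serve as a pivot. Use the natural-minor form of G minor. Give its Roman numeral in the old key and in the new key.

v in G minor; vi in F major

The scale of G minor (natural minor) is G A Bb C D Eb F; D is degree 5, and the triad built there (D-F-A) is minor, so it is v.
The scale of F major is F G A Bb C D E; D is degree 6, and the triad built there (D-F-A) is minor, so it is vi.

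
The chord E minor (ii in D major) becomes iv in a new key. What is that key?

The numeral iv denotes a minor triad on scale degree 4. With E on degree 4, the tonic of the new key is B.
Degree 4 carries a minor triad in minor keys, so the destination is B minor.
Check: the diatonic triads of B minor (natural minor) are Bm (i), C#dim (ii°), D (III), Em (iv), F#m (v), G (VI), A (VII) — E minor is indeed iv.

B minor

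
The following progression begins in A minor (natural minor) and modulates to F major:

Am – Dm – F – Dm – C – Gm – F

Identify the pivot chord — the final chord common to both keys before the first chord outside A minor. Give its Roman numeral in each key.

Chords diatonic to A minor: Am, Bdim, C, Dm, Em, F, G.
Reading the progression, the first chord not in that set is Gm, so the modulation leaves A minor there.
The chord immediately before Gm is C, which is diatonic to both keys: III in A minor and V in F major.

C — III in A minor, V in F major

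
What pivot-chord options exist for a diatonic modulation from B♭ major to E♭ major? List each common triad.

Triads in B♭ major: B♭ (I), Cm (ii), Dm (iii), E♭ (IV), F (V), Gm (vi), Adim (vii°).
Triads in E♭ major: E♭ (I), Fm (ii), Gm (iii), A♭ (IV), B♭ (V), Cm (vi), Ddim (vii°).
Shared triads with their functions: B♭ (I in B♭ major, V in E♭ major); Cm (ii in B♭ major, vi in E♭ major); E♭ (IV in B♭ major, I in E♭ major); Gm (vi in B♭ major, iii in E♭ major).

B♭, Cm, E♭, Gm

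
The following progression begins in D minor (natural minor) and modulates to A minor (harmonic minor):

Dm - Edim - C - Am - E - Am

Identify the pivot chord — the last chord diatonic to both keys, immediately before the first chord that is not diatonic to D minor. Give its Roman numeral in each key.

Am — v in D minor, i in A minor

Chords diatonic to D minor: Dm, Edim, F, Gm, Am, Bb, C.
Reading the progression, the first chord not in that set is E, so the modulation leaves D minor there.
The chord immediately before E is Am, which is diatonic to both keys: v in D minor and i in A minor.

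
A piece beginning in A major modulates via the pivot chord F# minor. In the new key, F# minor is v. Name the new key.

The numeral v denotes a minor triad on scale degree 5. With F# on degree 5, the tonic of the new key is B.
Degree 5 carries a minor triad in natural-minor keys, so the destination is B minor.
Check: the diatonic triads of B minor (natural minor) are Bm (i), C#dim (ii°), D (III), Em (iv), F#m (v), G (VI), A (VII) — F# minor is indeed v.

B minor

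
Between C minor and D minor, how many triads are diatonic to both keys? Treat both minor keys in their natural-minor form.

2

Diatonic triads of C minor (natural minor): C minor (i), D diminished (ii°), E♭ major (III), F minor (iv), G minor (v), A♭ major (VI), B♭ major (VII).
Diatonic triads of D minor (natural minor): D minor (i), E diminished (ii°), F major (III), G minor (iv), A minor (v), B♭ major (VI), C major (VII).
Matching root and quality in both lists: G minor, B♭ major.
That gives 2 common triads.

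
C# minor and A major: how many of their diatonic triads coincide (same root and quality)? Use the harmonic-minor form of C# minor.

Diatonic triads of C# minor (harmonic minor): C#m (i), D#dim (ii°), Eaug (III+), F#m (iv), G# (V), A (VI), B#dim (vii°).
Diatonic triads of A major: A (I), Bm (ii), C#m (iii), D (IV), E (V), F#m (vi), G#dim (vii°).
Matching root and quality in both lists: C#m, F#m, A.
That gives 3 common triads.

3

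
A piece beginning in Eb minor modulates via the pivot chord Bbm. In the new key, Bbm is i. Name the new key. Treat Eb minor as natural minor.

The numeral i denotes a minor triad on scale degree 1. With Bb on degree 1, the tonic of the new key is Bb.
Degree 1 carries a minor triad in minor keys, so the destination is Bb minor.
Check: the diatonic triads of Bb minor (natural minor) are Bbm (i), Cdim (ii°), Db (III), Ebm (iv), Fm (v), Gb (VI), Ab (VII) — Bbm is indeed i.

Bb minor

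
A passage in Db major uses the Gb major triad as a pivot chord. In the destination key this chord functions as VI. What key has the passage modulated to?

The numeral VI denotes a major triad on scale degree 6. With Gb on degree 6, the tonic of the new key is Bb.
Degree 6 carries a major triad in minor keys, so the destination is Bb minor.
Check: the diatonic triads of Bb minor (natural minor) are Bbm (i), Cdim (ii°), Db (III), Ebm (iv), Fm (v), Gb (VI), Ab (VII) — Gb major is indeed VI.

Bb minor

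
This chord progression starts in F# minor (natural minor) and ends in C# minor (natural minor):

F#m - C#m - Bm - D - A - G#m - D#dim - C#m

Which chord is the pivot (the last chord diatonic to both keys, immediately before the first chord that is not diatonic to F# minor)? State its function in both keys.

Chords diatonic to F# minor: F#m, G#dim, A, Bm, C#m, D, E.
Reading the progression, the first chord not in that set is G#m, so the modulation leaves F# minor there.
The chord immediately before G#m is A, which is diatonic to both keys: III in F# minor and VI in C# minor.

A — III in F# minor, VI in C# minor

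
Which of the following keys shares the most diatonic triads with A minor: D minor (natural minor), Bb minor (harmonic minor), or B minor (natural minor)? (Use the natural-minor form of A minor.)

D minor

Triads of A minor (natural minor): A minor (i), B diminished (ii°), C major (III), D minor (iv), E minor (v), F major (VI), G major (VII).
D minor (natural minor) shares 4: Am, C, Dm, F.
Bb minor (harmonic minor) shares 1: F.
B minor (natural minor) shares 2: Em, G.
The most common triads (4) are shared with D minor.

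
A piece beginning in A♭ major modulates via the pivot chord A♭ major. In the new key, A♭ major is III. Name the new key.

The numeral III denotes a major triad on scale degree 3. With A♭ on degree 3, the tonic of the new key is F.
Degree 3 carries a major triad in natural-minor keys, so the destination is F minor.
Check: the diatonic triads of F minor (natural minor) are Fm (i), Gdim (ii°), A♭ (III), B♭m (iv), Cm (v), D♭ (VI), E♭ (VII) — A♭ major is indeed III.

F minor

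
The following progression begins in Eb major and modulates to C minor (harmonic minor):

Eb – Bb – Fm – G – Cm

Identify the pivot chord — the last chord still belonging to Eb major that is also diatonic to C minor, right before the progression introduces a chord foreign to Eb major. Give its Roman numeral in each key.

Fm — ii in Eb major, iv in C minor

Chords diatonic to Eb major: Eb, Fm, Gm, Ab, Bb, Cm, Ddim.
Reading the progression, the first chord not in that set is G, so the modulation leaves Eb major there.
The chord immediately before G is Fm, which is diatonic to both keys: ii in Eb major and iv in C minor.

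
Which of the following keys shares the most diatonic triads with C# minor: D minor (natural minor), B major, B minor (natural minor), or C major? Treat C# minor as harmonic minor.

B minor

Triads of C# minor (harmonic minor): C#m (i), D#dim (ii°), Eaug (III+), F#m (iv), G# (V), A (VI), B#dim (vii°).
D minor (natural minor) shares 0: none.
B major shares 1: C#m.
B minor (natural minor) shares 2: F#m, A.
C major shares 0: none.
The most common triads (2) are shared with B minor.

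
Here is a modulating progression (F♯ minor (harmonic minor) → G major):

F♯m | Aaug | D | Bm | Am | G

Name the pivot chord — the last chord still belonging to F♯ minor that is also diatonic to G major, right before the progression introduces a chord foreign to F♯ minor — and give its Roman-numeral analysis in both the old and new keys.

Bm — iv in F♯ minor, iii in G major

Chords diatonic to F♯ minor: F♯m, G♯dim, Aaug, Bm, C♯, D, E♯dim.
Reading the progression, the first chord not in that set is Am, so the modulation leaves F♯ minor there.
The chord immediately before Am is Bm, which is diatonic to both keys: iv in F♯ minor and iii in G major.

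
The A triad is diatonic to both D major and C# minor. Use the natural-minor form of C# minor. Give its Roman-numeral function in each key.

V in D major; VI in C# minor

The scale of D major is D E F# G A B C#; A is degree 5, and the triad built there (A-C#-E) is major, so it is V.
The scale of C# minor (natural minor) is C# D# E F# G# A B; A is degree 6, and the triad built there (A-C#-E) is major, so it is VI.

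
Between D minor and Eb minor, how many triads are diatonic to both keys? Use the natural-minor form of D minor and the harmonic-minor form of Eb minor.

Diatonic triads of D minor (natural minor): D minor (i), E diminished (ii°), F major (III), G minor (iv), A minor (v), Bb major (VI), C major (VII).
Diatonic triads of Eb minor (harmonic minor): Eb minor (i), F diminished (ii°), Gb augmented (III+), Ab minor (iv), Bb major (V), Cb major (VI), D diminished (vii°).
Matching root and quality in both lists: Bb major.
That gives 1 common triad.

1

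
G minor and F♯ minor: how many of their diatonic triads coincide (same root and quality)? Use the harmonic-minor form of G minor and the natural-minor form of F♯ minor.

1

Diatonic triads of G minor (harmonic minor): Gm (i), Adim (ii°), B♭aug (III+), Cm (iv), D (V), E♭ (VI), F♯dim (vii°).
Diatonic triads of F♯ minor (natural minor): F♯m (i), G♯dim (ii°), A (III), Bm (iv), C♯m (v), D (VI), E (VII).
Matching root and quality in both lists: D.
That gives 1 common triad.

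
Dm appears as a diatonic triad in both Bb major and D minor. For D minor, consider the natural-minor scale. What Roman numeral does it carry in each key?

iii in Bb major; i in D minor

The scale of Bb major is Bb C D Eb F G A; D is degree 3, and the triad built there (D-F-A) is minor, so it is iii.
The scale of D minor (natural minor) is D E F G A Bb C; D is degree 1, and the triad built there (D-F-A) is minor, so it is i.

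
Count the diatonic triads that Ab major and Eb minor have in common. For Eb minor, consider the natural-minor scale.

Diatonic triads of Ab major: Ab (I), Bbm (ii), Cm (iii), Db (IV), Eb (V), Fm (vi), Gdim (vii°).
Diatonic triads of Eb minor (natural minor): Ebm (i), Fdim (ii°), Gb (III), Abm (iv), Bbm (v), Cb (VI), Db (VII).
Matching root and quality in both lists: Bbm, Db.
That gives 2 common triads.

2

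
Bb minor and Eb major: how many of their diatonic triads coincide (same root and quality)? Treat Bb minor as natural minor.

Diatonic triads of Bb minor (natural minor): Bbm (i), Cdim (ii°), Db (III), Ebm (iv), Fm (v), Gb (VI), Ab (VII).
Diatonic triads of Eb major: Eb (I), Fm (ii), Gm (iii), Ab (IV), Bb (V), Cm (vi), Ddim (vii°).
Matching root and quality in both lists: Fm, Ab.
That gives 2 common triads.

2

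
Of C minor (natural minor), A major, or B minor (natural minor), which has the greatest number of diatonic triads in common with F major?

Triads of F major: F major (I), G minor (ii), A minor (iii), Bb major (IV), C major (V), D minor (vi), E diminished (vii°).
C minor (natural minor) shares 2: Gm, Bb.
A major shares 0: none.
B minor (natural minor) shares 0: none.
The most common triads (2) are shared with C minor.

C minor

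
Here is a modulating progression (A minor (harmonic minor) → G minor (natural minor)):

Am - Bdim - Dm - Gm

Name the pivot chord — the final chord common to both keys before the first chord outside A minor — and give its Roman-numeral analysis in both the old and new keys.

Dm — iv in A minor, v in G minor

Chords diatonic to A minor: Am, Bdim, Caug, Dm, E, F, G#dim.
Reading the progression, the first chord not in that set is Gm, so the modulation leaves A minor there.
The chord immediately before Gm is Dm, which is diatonic to both keys: iv in A minor and v in G minor.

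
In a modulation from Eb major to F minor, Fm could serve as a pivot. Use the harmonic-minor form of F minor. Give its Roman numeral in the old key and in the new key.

ii in Eb major; i in F minor

The scale of Eb major is Eb F G Ab Bb C D; F is degree 2, and the triad built there (F-Ab-C) is minor, so it is ii.
The scale of F minor (harmonic minor) is F G Ab Bb C Db E; F is degree 1, and the triad built there (F-Ab-C) is minor, so it is i.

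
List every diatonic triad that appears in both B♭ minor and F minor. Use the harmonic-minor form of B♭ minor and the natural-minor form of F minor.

Triads in B♭ minor (harmonic minor): B♭ minor (i), C diminished (ii°), D♭ augmented (III+), E♭ minor (iv), F major (V), G♭ major (VI), A diminished (vii°).
Triads in F minor (natural minor): F minor (i), G diminished (ii°), A♭ major (III), B♭ minor (iv), C minor (v), D♭ major (VI), E♭ major (VII).
Shared triads with their functions: B♭ minor (i in B♭ minor, iv in F minor).

B♭m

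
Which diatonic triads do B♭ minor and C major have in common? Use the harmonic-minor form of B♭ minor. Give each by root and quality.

Triads in B♭ minor (harmonic minor): B♭ minor (i), C diminished (ii°), D♭ augmented (III+), E♭ minor (iv), F major (V), G♭ major (VI), A diminished (vii°).
Triads in C major: C major (I), D minor (ii), E minor (iii), F major (IV), G major (V), A minor (vi), B diminished (vii°).
Shared triads with their functions: F major (V in B♭ minor, IV in C major).

F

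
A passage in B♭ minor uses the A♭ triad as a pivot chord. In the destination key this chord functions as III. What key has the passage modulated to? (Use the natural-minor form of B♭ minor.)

The numeral III denotes a major triad on scale degree 3. With A♭ on degree 3, the tonic of the new key is F.
Degree 3 carries a major triad in natural-minor keys, so the destination is F minor.
Check: the diatonic triads of F minor (natural minor) are Fm (i), Gdim (ii°), A♭ (III), B♭m (iv), Cm (v), D♭ (VI), E♭ (VII) — A♭ is indeed III.

F minor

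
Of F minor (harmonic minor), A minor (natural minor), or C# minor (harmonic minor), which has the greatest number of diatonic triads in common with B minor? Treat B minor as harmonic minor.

Triads of B minor (harmonic minor): B minor (i), C# diminished (ii°), D augmented (III+), E minor (iv), F# major (V), G major (VI), A# diminished (vii°).
F minor (harmonic minor) shares 0: none.
A minor (natural minor) shares 2: Em, G.
C# minor (harmonic minor) shares 0: none.
The most common triads (2) are shared with A minor.

A minor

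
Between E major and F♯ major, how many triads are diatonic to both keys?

Diatonic triads of E major: E major (I), F♯ minor (ii), G♯ minor (iii), A major (IV), B major (V), C♯ minor (vi), D♯ diminished (vii°).
Diatonic triads of F♯ major: F♯ major (I), G♯ minor (ii), A♯ minor (iii), B major (IV), C♯ major (V), D♯ minor (vi), E♯ diminished (vii°).
Matching root and quality in both lists: G♯ minor, B major.
That gives 2 common triads.

2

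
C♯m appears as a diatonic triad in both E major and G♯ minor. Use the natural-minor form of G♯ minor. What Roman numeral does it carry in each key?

vi in E major; iv in G♯ minor

The scale of E major is E F♯ G♯ A B C♯ D♯; C♯ is degree 6, and the triad built there (C♯-E-G♯) is minor, so it is vi.
The scale of G♯ minor (natural minor) is G♯ A♯ B C♯ D♯ E F♯; C♯ is degree 4, and the triad built there (C♯-E-G♯) is minor, so it is iv.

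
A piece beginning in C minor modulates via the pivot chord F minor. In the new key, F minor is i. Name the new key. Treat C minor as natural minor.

F minor

The numeral i denotes a minor triad on scale degree 1. With F on degree 1, the tonic of the new key is F.
Degree 1 carries a minor triad in minor keys, so the destination is F minor.
Check: the diatonic triads of F minor (natural minor) are Fm (i), Gdim (ii°), Ab (III), Bbm (iv), Cm (v), Db (VI), Eb (VII) — F minor is indeed i.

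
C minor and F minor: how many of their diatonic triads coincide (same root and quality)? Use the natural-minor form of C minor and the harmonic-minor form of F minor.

Diatonic triads of C minor (natural minor): C minor (i), D diminished (ii°), Eb major (III), F minor (iv), G minor (v), Ab major (VI), Bb major (VII).
Diatonic triads of F minor (harmonic minor): F minor (i), G diminished (ii°), Ab augmented (III+), Bb minor (iv), C major (V), Db major (VI), E diminished (vii°).
Matching root and quality in both lists: F minor.
That gives 1 common triad.

1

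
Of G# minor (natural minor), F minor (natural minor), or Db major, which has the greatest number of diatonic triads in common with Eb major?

F minor

Triads of Eb major: Eb major (I), F minor (ii), G minor (iii), Ab major (IV), Bb major (V), C minor (vi), D diminished (vii°).
G# minor (natural minor) shares 0: none.
F minor (natural minor) shares 4: Eb, Fm, Ab, Cm.
Db major shares 2: Fm, Ab.
The most common triads (4) are shared with F minor.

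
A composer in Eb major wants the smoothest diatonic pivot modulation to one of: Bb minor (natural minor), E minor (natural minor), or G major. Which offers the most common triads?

Triads of Eb major: Eb major (I), F minor (ii), G minor (iii), Ab major (IV), Bb major (V), C minor (vi), D diminished (vii°).
Bb minor (natural minor) shares 2: Fm, Ab.
E minor (natural minor) shares 0: none.
G major shares 0: none.
The most common triads (2) are shared with Bb minor.

Bb minor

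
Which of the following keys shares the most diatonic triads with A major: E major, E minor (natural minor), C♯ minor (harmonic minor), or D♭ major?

E major

Triads of A major: A major (I), B minor (ii), C♯ minor (iii), D major (IV), E major (V), F♯ minor (vi), G♯ diminished (vii°).
E major shares 4: A, C♯m, E, F♯m.
E minor (natural minor) shares 2: Bm, D.
C♯ minor (harmonic minor) shares 3: A, C♯m, F♯m.
D♭ major shares 0: none.
The most common triads (4) are shared with E major.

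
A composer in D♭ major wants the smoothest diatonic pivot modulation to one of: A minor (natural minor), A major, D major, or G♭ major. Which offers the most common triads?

Triads of D♭ major: D♭ major (I), E♭ minor (ii), F minor (iii), G♭ major (IV), A♭ major (V), B♭ minor (vi), C diminished (vii°).
A minor (natural minor) shares 0: none.
A major shares 0: none.
D major shares 0: none.
G♭ major shares 4: D♭, E♭m, G♭, B♭m.
The most common triads (4) are shared with G♭ major.

G♭ major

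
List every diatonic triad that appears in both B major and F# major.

Triads in B major: B (I), C#m (ii), D#m (iii), E (IV), F# (V), G#m (vi), A#dim (vii°).
Triads in F# major: F# (I), G#m (ii), A#m (iii), B (IV), C# (V), D#m (vi), E#dim (vii°).
Shared triads with their functions: B (I in B major, IV in F# major); D#m (iii in B major, vi in F# major); F# (V in B major, I in F# major); G#m (vi in B major, ii in F# major).

B, D#m, F#, G#m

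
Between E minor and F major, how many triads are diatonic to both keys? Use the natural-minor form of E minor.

Diatonic triads of E minor (natural minor): Em (i), F♯dim (ii°), G (III), Am (iv), Bm (v), C (VI), D (VII).
Diatonic triads of F major: F (I), Gm (ii), Am (iii), B♭ (IV), C (V), Dm (vi), Edim (vii°).
Matching root and quality in both lists: Am, C.
That gives 2 common triads.

2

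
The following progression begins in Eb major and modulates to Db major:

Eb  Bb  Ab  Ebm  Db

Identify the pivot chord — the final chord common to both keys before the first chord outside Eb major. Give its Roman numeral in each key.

Ab — IV in Eb major, V in Db major

Chords diatonic to Eb major: Eb, Fm, Gm, Ab, Bb, Cm, Ddim.
Reading the progression, the first chord not in that set is Ebm, so the modulation leaves Eb major there.
The chord immediately before Ebm is Ab, which is diatonic to both keys: IV in Eb major and V in Db major.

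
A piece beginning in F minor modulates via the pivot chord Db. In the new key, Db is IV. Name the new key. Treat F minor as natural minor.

Ab major

The numeral IV denotes a major triad on scale degree 4. With Db on degree 4, the tonic of the new key is Ab.
Degree 4 carries a major triad in major keys, so the destination is Ab major.
Check: the diatonic triads of Ab major are Ab (I), Bbm (ii), Cm (iii), Db (IV), Eb (V), Fm (vi), Gdim (vii°) — Db is indeed IV.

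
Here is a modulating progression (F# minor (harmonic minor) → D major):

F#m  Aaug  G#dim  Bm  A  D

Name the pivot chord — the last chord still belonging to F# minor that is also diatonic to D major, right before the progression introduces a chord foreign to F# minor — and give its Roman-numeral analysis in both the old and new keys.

Bm — iv in F# minor, vi in D major

Chords diatonic to F# minor: F#m, G#dim, Aaug, Bm, C#, D, E#dim.
Reading the progression, the first chord not in that set is A, so the modulation leaves F# minor there.
The chord immediately before A is Bm, which is diatonic to both keys: iv in F# minor and vi in D major.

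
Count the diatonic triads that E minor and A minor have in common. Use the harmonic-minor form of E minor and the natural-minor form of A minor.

3

Diatonic triads of E minor (harmonic minor): Em (i), F#dim (ii°), Gaug (III+), Am (iv), B (V), C (VI), D#dim (vii°).
Diatonic triads of A minor (natural minor): Am (i), Bdim (ii°), C (III), Dm (iv), Em (v), F (VI), G (VII).
Matching root and quality in both lists: Em, Am, C.
That gives 3 common triads.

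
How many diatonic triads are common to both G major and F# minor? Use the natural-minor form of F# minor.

2

Diatonic triads of G major: G (I), Am (ii), Bm (iii), C (IV), D (V), Em (vi), F#dim (vii°).
Diatonic triads of F# minor (natural minor): F#m (i), G#dim (ii°), A (III), Bm (iv), C#m (v), D (VI), E (VII).
Matching root and quality in both lists: Bm, D.
That gives 2 common triads.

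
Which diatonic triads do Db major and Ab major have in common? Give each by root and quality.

Db, Fm, Ab, Bbm

Triads in Db major: Db (I), Ebm (ii), Fm (iii), Gb (IV), Ab (V), Bbm (vi), Cdim (vii°).
Triads in Ab major: Ab (I), Bbm (ii), Cm (iii), Db (IV), Eb (V), Fm (vi), Gdim (vii°).
Shared triads with their functions: Db (I in Db major, IV in Ab major); Fm (iii in Db major, vi in Ab major); Ab (V in Db major, I in Ab major); Bbm (vi in Db major, ii in Ab major).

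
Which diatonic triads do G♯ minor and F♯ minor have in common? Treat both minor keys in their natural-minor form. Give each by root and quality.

Triads in G♯ minor (natural minor): G♯m (i), A♯dim (ii°), B (III), C♯m (iv), D♯m (v), E (VI), F♯ (VII).
Triads in F♯ minor (natural minor): F♯m (i), G♯dim (ii°), A (III), Bm (iv), C♯m (v), D (VI), E (VII).
Shared triads with their functions: C♯m (iv in G♯ minor, v in F♯ minor); E (VI in G♯ minor, VII in F♯ minor).

C♯m, E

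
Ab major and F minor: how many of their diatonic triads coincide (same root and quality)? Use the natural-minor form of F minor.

Diatonic triads of Ab major: Ab major (I), Bb minor (ii), C minor (iii), Db major (IV), Eb major (V), F minor (vi), G diminished (vii°).
Diatonic triads of F minor (natural minor): F minor (i), G diminished (ii°), Ab major (III), Bb minor (iv), C minor (v), Db major (VI), Eb major (VII).
Matching root and quality in both lists: Ab major, Bb minor, C minor, Db major, Eb major, F minor, G diminished.
That gives 7 common triads.

7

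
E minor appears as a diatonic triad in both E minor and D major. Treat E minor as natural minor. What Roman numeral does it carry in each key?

The scale of E minor (natural minor) is E F# G A B C D; E is degree 1, and the triad built there (E-G-B) is minor, so it is i.
The scale of D major is D E F# G A B C#; E is degree 2, and the triad built there (E-G-B) is minor, so it is ii.

i in E minor; ii in D major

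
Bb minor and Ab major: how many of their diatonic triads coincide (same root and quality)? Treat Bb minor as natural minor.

Diatonic triads of Bb minor (natural minor): Bbm (i), Cdim (ii°), Db (III), Ebm (iv), Fm (v), Gb (VI), Ab (VII).
Diatonic triads of Ab major: Ab (I), Bbm (ii), Cm (iii), Db (IV), Eb (V), Fm (vi), Gdim (vii°).
Matching root and quality in both lists: Bbm, Db, Fm, Ab.
That gives 4 common triads.

4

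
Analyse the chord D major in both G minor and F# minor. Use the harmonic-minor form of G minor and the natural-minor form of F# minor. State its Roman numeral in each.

V in G minor; VI in F# minor

The scale of G minor (harmonic minor) is G A Bb C D Eb F#; D is degree 5, and the triad built there (D-F#-A) is major, so it is V.
The scale of F# minor (natural minor) is F# G# A B C# D E; D is degree 6, and the triad built there (D-F#-A) is major, so it is VI.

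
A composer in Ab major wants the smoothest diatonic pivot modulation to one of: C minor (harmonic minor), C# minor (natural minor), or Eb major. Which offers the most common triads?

Triads of Ab major: Ab (I), Bbm (ii), Cm (iii), Db (IV), Eb (V), Fm (vi), Gdim (vii°).
C minor (harmonic minor) shares 3: Ab, Cm, Fm.
C# minor (natural minor) shares 0: none.
Eb major shares 4: Ab, Cm, Eb, Fm.
The most common triads (4) are shared with Eb major.

Eb major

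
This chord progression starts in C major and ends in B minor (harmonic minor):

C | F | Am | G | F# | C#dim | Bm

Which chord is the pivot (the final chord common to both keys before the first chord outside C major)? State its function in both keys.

G — V in C major, VI in B minor

Chords diatonic to C major: C, Dm, Em, F, G, Am, Bdim.
Reading the progression, the first chord not in that set is F#, so the modulation leaves C major there.
The chord immediately before F# is G, which is diatonic to both keys: V in C major and VI in B minor.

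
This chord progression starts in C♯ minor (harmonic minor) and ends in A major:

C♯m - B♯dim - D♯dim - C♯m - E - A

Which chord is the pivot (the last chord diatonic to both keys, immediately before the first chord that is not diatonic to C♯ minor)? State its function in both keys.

Chords diatonic to C♯ minor: C♯m, D♯dim, Eaug, F♯m, G♯, A, B♯dim.
Reading the progression, the first chord not in that set is E, so the modulation leaves C♯ minor there.
The chord immediately before E is C♯m, which is diatonic to both keys: i in C♯ minor and iii in A major.

C♯m — i in C♯ minor, iii in A major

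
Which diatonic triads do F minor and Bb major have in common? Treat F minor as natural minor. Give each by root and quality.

Triads in F minor (natural minor): F minor (i), G diminished (ii°), Ab major (III), Bb minor (iv), C minor (v), Db major (VI), Eb major (VII).
Triads in Bb major: Bb major (I), C minor (ii), D minor (iii), Eb major (IV), F major (V), G minor (vi), A diminished (vii°).
Shared triads with their functions: C minor (v in F minor, ii in Bb major); Eb major (VII in F minor, IV in Bb major).

Cm, Eb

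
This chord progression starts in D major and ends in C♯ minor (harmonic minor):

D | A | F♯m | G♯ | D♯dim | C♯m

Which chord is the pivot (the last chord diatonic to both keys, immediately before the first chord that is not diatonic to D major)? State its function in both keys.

Chords diatonic to D major: D, Em, F♯m, G, A, Bm, C♯dim.
Reading the progression, the first chord not in that set is G♯, so the modulation leaves D major there.
The chord immediately before G♯ is F♯m, which is diatonic to both keys: iii in D major and iv in C♯ minor.

F♯m — iii in D major, iv in C♯ minor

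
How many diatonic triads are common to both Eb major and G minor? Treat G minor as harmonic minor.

Diatonic triads of Eb major: Eb major (I), F minor (ii), G minor (iii), Ab major (IV), Bb major (V), C minor (vi), D diminished (vii°).
Diatonic triads of G minor (harmonic minor): G minor (i), A diminished (ii°), Bb augmented (III+), C minor (iv), D major (V), Eb major (VI), F# diminished (vii°).
Matching root and quality in both lists: Eb major, G minor, C minor.
That gives 3 common triads.

3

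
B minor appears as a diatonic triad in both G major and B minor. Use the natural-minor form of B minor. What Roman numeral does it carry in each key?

The scale of G major is G A B C D E F#; B is degree 3, and the triad built there (B-D-F#) is minor, so it is iii.
The scale of B minor (natural minor) is B C# D E F# G A; B is degree 1, and the triad built there (B-D-F#) is minor, so it is i.

iii in G major; i in B minor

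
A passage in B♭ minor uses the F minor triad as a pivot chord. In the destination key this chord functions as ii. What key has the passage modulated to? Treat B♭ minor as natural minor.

The numeral ii denotes a minor triad on scale degree 2. With F on degree 2, the tonic of the new key is E♭.
Degree 2 carries a minor triad in major keys, so the destination is E♭ major.
Check: the diatonic triads of E♭ major are E♭ (I), Fm (ii), Gm (iii), A♭ (IV), B♭ (V), Cm (vi), Ddim (vii°) — F minor is indeed ii.

E♭ major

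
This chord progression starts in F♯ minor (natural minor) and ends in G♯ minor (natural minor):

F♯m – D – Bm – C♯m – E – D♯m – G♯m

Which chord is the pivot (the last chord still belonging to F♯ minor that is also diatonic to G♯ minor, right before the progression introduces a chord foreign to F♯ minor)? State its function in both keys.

Chords diatonic to F♯ minor: F♯m, G♯dim, A, Bm, C♯m, D, E.
Reading the progression, the first chord not in that set is D♯m, so the modulation leaves F♯ minor there.
The chord immediately before D♯m is E, which is diatonic to both keys: VII in F♯ minor and VI in G♯ minor.

E — VII in F♯ minor, VI in G♯ minor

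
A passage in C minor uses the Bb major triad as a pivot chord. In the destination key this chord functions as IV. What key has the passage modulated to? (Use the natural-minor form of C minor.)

F major

The numeral IV denotes a major triad on scale degree 4. With Bb on degree 4, the tonic of the new key is F.
Degree 4 carries a major triad in major keys, so the destination is F major.
Check: the diatonic triads of F major are F (I), Gm (ii), Am (iii), Bb (IV), C (V), Dm (vi), Edim (vii°) — Bb major is indeed IV.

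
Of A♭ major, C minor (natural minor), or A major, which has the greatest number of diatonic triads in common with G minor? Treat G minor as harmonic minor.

Triads of G minor (harmonic minor): Gm (i), Adim (ii°), B♭aug (III+), Cm (iv), D (V), E♭ (VI), F♯dim (vii°).
A♭ major shares 2: Cm, E♭.
C minor (natural minor) shares 3: Gm, Cm, E♭.
A major shares 1: D.
The most common triads (3) are shared with C minor.

C minor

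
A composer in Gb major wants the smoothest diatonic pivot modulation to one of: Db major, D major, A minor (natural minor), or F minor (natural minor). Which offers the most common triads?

Db major

Triads of Gb major: Gb (I), Abm (ii), Bbm (iii), Cb (IV), Db (V), Ebm (vi), Fdim (vii°).
Db major shares 4: Gb, Bbm, Db, Ebm.
D major shares 0: none.
A minor (natural minor) shares 0: none.
F minor (natural minor) shares 2: Bbm, Db.
The most common triads (4) are shared with Db major.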